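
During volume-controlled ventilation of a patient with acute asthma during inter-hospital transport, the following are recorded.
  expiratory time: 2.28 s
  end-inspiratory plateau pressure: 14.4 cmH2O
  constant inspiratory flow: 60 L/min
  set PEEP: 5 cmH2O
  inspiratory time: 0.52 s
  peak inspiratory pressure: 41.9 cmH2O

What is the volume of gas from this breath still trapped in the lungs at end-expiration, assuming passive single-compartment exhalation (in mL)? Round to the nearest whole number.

Flow: 60 L/min ÷ 60 = 1 L/s.
Vt = flow × Ti = 1 L/s × 0.52 s × 1000 mL/L = 520.0 mL.
R = (PIP − Pplat)/V̇ = (41.9 − 14.4) / 1 = 27.5/1 = 27.5 cmH2O·s/L.
C = Vt/(Pplat − PEEP) = 520.0 / (14.4 − 5) = 520.0/9.4 = 55.319 mL/cmH2O.
τ = R × C = 27.5 × 0.05532 L/cmH2O = 1.521 s.
Fraction remaining = e^(−Te/τ) = e^(−2.28/1.521) = 0.2234.
Trapped volume = 520.0 × 0.2234 = 116.17 mL.

116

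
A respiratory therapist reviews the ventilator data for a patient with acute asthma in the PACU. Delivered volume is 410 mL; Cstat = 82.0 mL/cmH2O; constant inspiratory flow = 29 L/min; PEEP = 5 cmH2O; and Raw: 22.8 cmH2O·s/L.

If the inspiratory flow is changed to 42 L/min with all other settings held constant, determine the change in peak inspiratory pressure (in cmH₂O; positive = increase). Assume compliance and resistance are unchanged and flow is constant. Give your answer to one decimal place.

Flow: 29 L/min ÷ 60 = 0.4833 L/s.
New flow: 42 L/min ÷ 60 = 0.7 L/s.
PIP = Vt/C + R·V̇ + PEEP (constant-flow equation of motion).
Only the resistive term changes: ΔPIP = R × ΔV̇ = 22.8 × (0.7 − 0.4833) = 22.8 × 0.2167 = 4.941 cmH2O.

4.9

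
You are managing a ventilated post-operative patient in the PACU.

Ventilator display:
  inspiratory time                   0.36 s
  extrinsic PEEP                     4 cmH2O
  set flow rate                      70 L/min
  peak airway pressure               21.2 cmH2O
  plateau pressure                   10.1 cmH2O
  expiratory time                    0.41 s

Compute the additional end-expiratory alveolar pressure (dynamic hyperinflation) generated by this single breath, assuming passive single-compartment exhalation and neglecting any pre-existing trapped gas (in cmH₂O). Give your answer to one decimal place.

Flow: 70 L/min ÷ 60 = 1.1667 L/s.
Vt = flow × Ti = 1.1667 L/s × 0.36 s × 1000 mL/L = 420.01 mL.
R = (PIP − Pplat)/V̇ = (21.2 − 10.1) / 1.1667 = 11.1/1.1667 = 9.514 cmH2O·s/L.
C = Vt/(Pplat − PEEP) = 420.01 / (10.1 − 4) = 420.01/6.1 = 68.854 mL/cmH2O.
τ = R × C = 9.514 × 0.06885 L/cmH2O = 0.655 s.
Fraction remaining = e^(−Te/τ) = e^(−0.41/0.655) = 0.5348; trapped volume = 420.01 × 0.5348 = 224.62 mL.
Additional alveolar pressure from trapping ≈ V_trapped / C = 224.62 / 68.854 = 3.262 cmH2O.

3.3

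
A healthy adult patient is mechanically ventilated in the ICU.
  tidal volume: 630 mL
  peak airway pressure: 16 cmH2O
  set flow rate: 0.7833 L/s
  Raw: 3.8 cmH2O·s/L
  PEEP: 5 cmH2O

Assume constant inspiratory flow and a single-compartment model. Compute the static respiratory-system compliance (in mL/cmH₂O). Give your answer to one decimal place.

78.5

Equation of motion (constant flow): PIP = Vt/C + R·V̇ + PEEP.
Vt/C = PIP − R·V̇ − PEEP = 16 − 3.8×0.7833 − 5 = 16 − 2.977 − 5 = 8.023 cmH2O.
C = Vt / 8.023 = 630 / 8.023 = 78.524 mL/cmH2O.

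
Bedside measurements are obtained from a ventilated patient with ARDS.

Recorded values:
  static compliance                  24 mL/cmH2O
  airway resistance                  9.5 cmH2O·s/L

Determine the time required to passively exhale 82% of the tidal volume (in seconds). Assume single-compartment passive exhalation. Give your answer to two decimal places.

τ = R × C = 9.5 × 24 mL/cmH2O = 9.5 × 0.024 L/cmH2O = 0.228 s.
Exhaled fraction f = 1 − e^(−t/τ) → t = −τ·ln(1 − f) = −0.228·ln(0.18) = 0.391 s.

0.39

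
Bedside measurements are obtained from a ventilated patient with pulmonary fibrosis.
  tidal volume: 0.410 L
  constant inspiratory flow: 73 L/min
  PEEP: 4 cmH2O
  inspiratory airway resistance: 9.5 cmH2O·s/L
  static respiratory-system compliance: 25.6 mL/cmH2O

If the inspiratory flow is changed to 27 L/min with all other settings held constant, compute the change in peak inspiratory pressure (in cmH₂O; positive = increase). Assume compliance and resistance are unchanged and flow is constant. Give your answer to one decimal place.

Flow: 73 L/min ÷ 60 = 1.2167 L/s.
New flow: 27 L/min ÷ 60 = 0.45 L/s.
PIP = Vt/C + R·V̇ + PEEP (constant-flow equation of motion).
Only the resistive term changes: ΔPIP = R × ΔV̇ = 9.5 × (0.45 − 1.2167) = 9.5 × -0.7667 = -7.284 cmH2O.

-7.3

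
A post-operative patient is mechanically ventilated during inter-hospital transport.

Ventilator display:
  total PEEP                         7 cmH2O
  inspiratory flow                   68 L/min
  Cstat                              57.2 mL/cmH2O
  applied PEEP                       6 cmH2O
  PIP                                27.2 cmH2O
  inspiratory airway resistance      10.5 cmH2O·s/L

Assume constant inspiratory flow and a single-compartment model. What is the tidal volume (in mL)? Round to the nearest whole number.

475

Flow: 68 L/min ÷ 60 = 1.1333 L/s.
Total PEEP = 7 cmH2O (set 6 + intrinsic 1); this is the baseline alveolar pressure.
Equation of motion (constant flow): PIP = Vt/C + R·V̇ + PEEP.
Vt/C = PIP − R·V̇ − PEEP = 27.2 − 11.9 − 7 = 8.3 cmH2O.
Vt = C × 8.3 = 57.2 × 8.3 = 474.76 mL.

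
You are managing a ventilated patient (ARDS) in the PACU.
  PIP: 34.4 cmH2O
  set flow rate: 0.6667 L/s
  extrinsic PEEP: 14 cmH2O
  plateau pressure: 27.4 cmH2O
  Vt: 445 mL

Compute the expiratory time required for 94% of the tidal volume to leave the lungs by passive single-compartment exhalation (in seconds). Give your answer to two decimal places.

0.98

R = (PIP − Pplat)/V̇ = (34.4 − 27.4) / 0.6667 = 7.0/0.6667 = 10.499 cmH2O·s/L.
C = Vt/(Pplat − PEEP) = 445.0 / (27.4 − 14) = 445.0/13.4 = 33.209 mL/cmH2O.
τ = R × C = 10.499 × 0.03321 L/cmH2O = 0.3487 s.
t = −τ·ln(1 − 0.94) = −0.3487·ln(0.06) = 0.981 s.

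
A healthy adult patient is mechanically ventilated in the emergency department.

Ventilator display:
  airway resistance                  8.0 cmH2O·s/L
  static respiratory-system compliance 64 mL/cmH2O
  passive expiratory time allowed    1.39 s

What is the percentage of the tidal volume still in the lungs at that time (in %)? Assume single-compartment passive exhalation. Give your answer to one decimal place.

τ = R × C = 8.0 × 64 mL/cmH2O = 8.0 × 0.064 L/cmH2O = 0.512 s.
Passive exhalation: V(t)/V₀ = e^(−t/τ) = e^(−1.39/0.512) = 0.06622.
Fraction remaining = 0.06622 → 6.622%.

6.6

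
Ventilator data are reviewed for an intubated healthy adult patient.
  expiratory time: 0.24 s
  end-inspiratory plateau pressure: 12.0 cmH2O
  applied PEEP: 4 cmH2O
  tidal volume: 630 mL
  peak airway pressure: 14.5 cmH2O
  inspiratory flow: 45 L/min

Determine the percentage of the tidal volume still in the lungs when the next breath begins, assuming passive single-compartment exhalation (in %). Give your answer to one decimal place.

Flow: 45 L/min ÷ 60 = 0.75 L/s.
R = (PIP − Pplat)/V̇ = (14.5 − 12.0) / 0.75 = 2.5/0.75 = 3.333 cmH2O·s/L.
C = Vt/(Pplat − PEEP) = 630.0 / (12.0 − 4) = 630.0/8.0 = 78.75 mL/cmH2O.
τ = R × C = 3.333 × 0.07875 L/cmH2O = 0.2625 s.
Fraction remaining at end-expiration = e^(−Te/τ) = e^(−0.24/0.2625) = 0.4008 → 40.08%.

40.1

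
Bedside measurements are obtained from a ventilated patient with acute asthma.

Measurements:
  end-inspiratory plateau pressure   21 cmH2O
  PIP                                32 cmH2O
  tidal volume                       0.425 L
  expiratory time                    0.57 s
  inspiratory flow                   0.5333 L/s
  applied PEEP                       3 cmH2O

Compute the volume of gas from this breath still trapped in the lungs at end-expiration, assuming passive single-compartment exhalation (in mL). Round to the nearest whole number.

R = (PIP − Pplat)/V̇ = (32 − 21) / 0.5333 = 11.0/0.5333 = 20.626 cmH2O·s/L.
C = Vt/(Pplat − PEEP) = 425.0 / (21 − 3) = 425.0/18.0 = 23.611 mL/cmH2O.
τ = R × C = 20.626 × 0.02361 L/cmH2O = 0.487 s.
Fraction remaining = e^(−Te/τ) = e^(−0.57/0.487) = 0.3102.
Trapped volume = 425.0 × 0.3102 = 131.84 mL.

132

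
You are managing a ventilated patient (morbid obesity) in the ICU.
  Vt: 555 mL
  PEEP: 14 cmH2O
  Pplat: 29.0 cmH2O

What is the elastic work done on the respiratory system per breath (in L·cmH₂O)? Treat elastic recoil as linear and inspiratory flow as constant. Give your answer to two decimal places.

4.16

Elastic work ≈ ½ × (Pplat − PEEP) × Vt = 0.5 × (29.0 − 14) × 0.555 L = 0.5 × 15.0 × 0.555 = 4.163 L·cmH2O.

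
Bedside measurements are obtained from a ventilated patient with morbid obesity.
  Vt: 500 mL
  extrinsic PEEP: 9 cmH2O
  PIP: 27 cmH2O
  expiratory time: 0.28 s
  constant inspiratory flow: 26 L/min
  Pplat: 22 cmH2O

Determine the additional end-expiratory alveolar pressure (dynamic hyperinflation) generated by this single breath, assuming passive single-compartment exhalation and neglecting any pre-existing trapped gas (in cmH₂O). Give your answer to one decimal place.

6.9

Flow: 26 L/min ÷ 60 = 0.4333 L/s.
R = (PIP − Pplat)/V̇ = (27 − 22) / 0.4333 = 5.0/0.4333 = 11.539 cmH2O·s/L.
C = Vt/(Pplat − PEEP) = 500.0 / (22 − 9) = 500.0/13.0 = 38.462 mL/cmH2O.
τ = R × C = 11.539 × 0.03846 L/cmH2O = 0.4438 s.
Fraction remaining = e^(−Te/τ) = e^(−0.28/0.4438) = 0.5321; trapped volume = 500.0 × 0.5321 = 266.05 mL.
Additional alveolar pressure from trapping ≈ V_trapped / C = 266.05 / 38.462 = 6.917 cmH2O.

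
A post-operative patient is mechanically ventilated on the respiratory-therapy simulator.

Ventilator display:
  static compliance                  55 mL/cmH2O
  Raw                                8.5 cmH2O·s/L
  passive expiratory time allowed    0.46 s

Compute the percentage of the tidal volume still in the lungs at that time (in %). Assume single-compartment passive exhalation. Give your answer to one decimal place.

τ = R × C = 8.5 × 55 mL/cmH2O = 8.5 × 0.055 L/cmH2O = 0.4675 s.
Passive exhalation: V(t)/V₀ = e^(−t/τ) = e^(−0.46/0.4675) = 0.3738.
Fraction remaining = 0.3738 → 37.38%.

37.4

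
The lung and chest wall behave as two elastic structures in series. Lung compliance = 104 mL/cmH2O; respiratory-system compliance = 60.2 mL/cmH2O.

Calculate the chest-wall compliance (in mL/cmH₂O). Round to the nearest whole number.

143

1/Ccw = 1/Crs − 1/CL.
1/Ccw = 1/60.2 − 1/104 = 0.006996.
Ccw = 142.94 mL/cmH2O.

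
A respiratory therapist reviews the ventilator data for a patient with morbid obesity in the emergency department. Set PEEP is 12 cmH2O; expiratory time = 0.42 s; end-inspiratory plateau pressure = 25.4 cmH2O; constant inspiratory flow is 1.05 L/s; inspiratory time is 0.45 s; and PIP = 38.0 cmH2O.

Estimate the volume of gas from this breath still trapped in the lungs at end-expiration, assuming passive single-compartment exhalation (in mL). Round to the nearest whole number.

175

Vt = flow × Ti = 1.05 L/s × 0.45 s × 1000 mL/L = 472.5 mL.
R = (PIP − Pplat)/V̇ = (38.0 − 25.4) / 1.05 = 12.6/1.05 = 12.0 cmH2O·s/L.
C = Vt/(Pplat − PEEP) = 472.5 / (25.4 − 12) = 472.5/13.4 = 35.261 mL/cmH2O.
τ = R × C = 12.0 × 0.03526 L/cmH2O = 0.4231 s.
Fraction remaining = e^(−Te/τ) = e^(−0.42/0.4231) = 0.3706.
Trapped volume = 472.5 × 0.3706 = 175.11 mL.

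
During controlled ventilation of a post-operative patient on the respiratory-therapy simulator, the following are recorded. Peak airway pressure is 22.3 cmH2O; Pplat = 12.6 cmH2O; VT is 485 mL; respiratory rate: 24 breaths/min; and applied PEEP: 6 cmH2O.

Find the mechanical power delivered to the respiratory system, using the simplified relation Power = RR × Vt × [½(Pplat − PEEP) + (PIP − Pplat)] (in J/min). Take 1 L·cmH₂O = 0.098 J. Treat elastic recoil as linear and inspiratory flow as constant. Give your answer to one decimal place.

Per-breath work = Vt × [½(Pplat−PEEP) + (PIP−Pplat)] = 0.485 × [0.5×6.6 + 9.7] = 0.485 × 13.0 = 6.305 L·cmH2O.
Power = 24 × 6.305 = 151.32 L·cmH2O/min.
× 0.098 J/(L·cmH2O) → 14.829 J/min.

14.8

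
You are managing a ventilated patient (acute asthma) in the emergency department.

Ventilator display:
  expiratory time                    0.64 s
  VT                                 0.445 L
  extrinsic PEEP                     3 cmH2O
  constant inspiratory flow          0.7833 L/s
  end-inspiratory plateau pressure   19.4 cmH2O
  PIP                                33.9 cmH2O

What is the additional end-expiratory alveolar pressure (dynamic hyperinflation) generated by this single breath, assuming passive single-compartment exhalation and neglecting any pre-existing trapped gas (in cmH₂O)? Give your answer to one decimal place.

R = (PIP − Pplat)/V̇ = (33.9 − 19.4) / 0.7833 = 14.5/0.7833 = 18.511 cmH2O·s/L.
C = Vt/(Pplat − PEEP) = 445.0 / (19.4 − 3) = 445.0/16.4 = 27.134 mL/cmH2O.
τ = R × C = 18.511 × 0.02713 L/cmH2O = 0.5022 s.
Fraction remaining = e^(−Te/τ) = e^(−0.64/0.5022) = 0.2796; trapped volume = 445.0 × 0.2796 = 124.42 mL.
Additional alveolar pressure from trapping ≈ V_trapped / C = 124.42 / 27.134 = 4.585 cmH2O.

4.6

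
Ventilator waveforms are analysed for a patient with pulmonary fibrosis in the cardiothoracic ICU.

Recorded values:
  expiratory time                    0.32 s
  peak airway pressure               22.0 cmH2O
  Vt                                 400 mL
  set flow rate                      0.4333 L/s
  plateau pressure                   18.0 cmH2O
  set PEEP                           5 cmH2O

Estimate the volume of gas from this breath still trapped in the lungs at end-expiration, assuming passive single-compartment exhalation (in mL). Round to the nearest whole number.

130

R = (PIP − Pplat)/V̇ = (22.0 − 18.0) / 0.4333 = 4.0/0.4333 = 9.231 cmH2O·s/L.
C = Vt/(Pplat − PEEP) = 400.0 / (18.0 − 5) = 400.0/13.0 = 30.769 mL/cmH2O.
τ = R × C = 9.231 × 0.03077 L/cmH2O = 0.284 s.
Fraction remaining = e^(−Te/τ) = e^(−0.32/0.284) = 0.3241.
Trapped volume = 400.0 × 0.3241 = 129.64 mL.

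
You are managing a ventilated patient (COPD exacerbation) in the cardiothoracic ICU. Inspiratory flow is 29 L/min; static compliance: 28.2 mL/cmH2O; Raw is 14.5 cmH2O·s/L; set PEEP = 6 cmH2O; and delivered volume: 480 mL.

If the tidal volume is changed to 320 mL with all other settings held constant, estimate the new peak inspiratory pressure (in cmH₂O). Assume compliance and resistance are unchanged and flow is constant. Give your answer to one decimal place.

24.4

Flow: 29 L/min ÷ 60 = 0.4833 L/s.
PIP = Vt/C + R·V̇ + PEEP (constant-flow equation of motion).
Only the elastic term changes: ΔPIP = ΔVt / C = (320 − 480) / 28.2 = -5.674 cmH2O.
Original PIP = 480/28.2 + 14.5×0.4833 + 6 = 30.029 cmH2O; new PIP = 30.029 + (-5.674) = 24.355 cmH2O.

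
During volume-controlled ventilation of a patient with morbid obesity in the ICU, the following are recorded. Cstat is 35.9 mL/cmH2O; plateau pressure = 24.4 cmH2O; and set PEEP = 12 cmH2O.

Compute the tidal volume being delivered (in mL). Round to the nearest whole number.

Vt = Cstat × (Pplat − PEEP) = 35.9 × (24.4 − 12) = 35.9 × 12.4 = 445.16 mL.

445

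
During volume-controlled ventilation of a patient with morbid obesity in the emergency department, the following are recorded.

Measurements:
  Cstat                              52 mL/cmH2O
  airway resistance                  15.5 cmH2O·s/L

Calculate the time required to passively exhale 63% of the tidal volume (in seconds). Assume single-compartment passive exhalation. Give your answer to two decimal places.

τ = R × C = 15.5 × 52 mL/cmH2O = 15.5 × 0.052 L/cmH2O = 0.806 s.
Exhaled fraction f = 1 − e^(−t/τ) → t = −τ·ln(1 − f) = −0.806·ln(0.37) = 0.8014 s.

0.80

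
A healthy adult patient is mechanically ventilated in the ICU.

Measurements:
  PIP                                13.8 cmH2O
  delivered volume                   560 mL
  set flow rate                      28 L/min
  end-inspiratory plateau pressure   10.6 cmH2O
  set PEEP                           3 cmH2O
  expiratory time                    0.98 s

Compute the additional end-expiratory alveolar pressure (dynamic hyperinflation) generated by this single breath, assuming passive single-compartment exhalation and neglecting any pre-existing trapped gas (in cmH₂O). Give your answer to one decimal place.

Flow: 28 L/min ÷ 60 = 0.4667 L/s.
R = (PIP − Pplat)/V̇ = (13.8 − 10.6) / 0.4667 = 3.2/0.4667 = 6.857 cmH2O·s/L.
C = Vt/(Pplat − PEEP) = 560.0 / (10.6 − 3) = 560.0/7.6 = 73.684 mL/cmH2O.
τ = R × C = 6.857 × 0.07368 L/cmH2O = 0.5052 s.
Fraction remaining = e^(−Te/τ) = e^(−0.98/0.5052) = 0.1437; trapped volume = 560.0 × 0.1437 = 80.472 mL.
Additional alveolar pressure from trapping ≈ V_trapped / C = 80.472 / 73.684 = 1.092 cmH2O.

1.1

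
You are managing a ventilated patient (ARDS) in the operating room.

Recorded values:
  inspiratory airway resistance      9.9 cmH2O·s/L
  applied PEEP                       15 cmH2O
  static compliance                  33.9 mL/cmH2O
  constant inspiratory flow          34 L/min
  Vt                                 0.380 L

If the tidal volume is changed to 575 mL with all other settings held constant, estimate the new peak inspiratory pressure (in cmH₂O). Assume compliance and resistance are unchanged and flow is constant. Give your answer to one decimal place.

Flow: 34 L/min ÷ 60 = 0.5667 L/s.
PIP = Vt/C + R·V̇ + PEEP (constant-flow equation of motion).
Only the elastic term changes: ΔPIP = ΔVt / C = (575 − 380) / 33.9 = 5.752 cmH2O.
Original PIP = 380/33.9 + 9.9×0.5667 + 15 = 31.82 cmH2O; new PIP = 31.82 + (5.752) = 37.572 cmH2O.

37.6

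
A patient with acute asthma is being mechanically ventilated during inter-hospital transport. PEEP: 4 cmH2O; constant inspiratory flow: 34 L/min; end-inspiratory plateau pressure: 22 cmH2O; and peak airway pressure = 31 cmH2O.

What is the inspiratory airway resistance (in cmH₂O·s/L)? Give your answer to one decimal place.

Flow: 34 L/min ÷ 60 = 0.5667 L/s.
Raw = (PIP − Pplat) / flow = (31 − 22) / 0.5667 = 9.0 / 0.5667 = 15.881 cmH2O·s/L.

15.9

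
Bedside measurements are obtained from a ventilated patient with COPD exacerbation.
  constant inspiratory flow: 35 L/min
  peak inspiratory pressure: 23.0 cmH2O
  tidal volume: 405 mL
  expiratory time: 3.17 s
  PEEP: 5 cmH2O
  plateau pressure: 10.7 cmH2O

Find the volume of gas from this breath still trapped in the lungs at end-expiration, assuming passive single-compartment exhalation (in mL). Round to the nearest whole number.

49

Flow: 35 L/min ÷ 60 = 0.5833 L/s.
R = (PIP − Pplat)/V̇ = (23.0 − 10.7) / 0.5833 = 12.3/0.5833 = 21.087 cmH2O·s/L.
C = Vt/(Pplat − PEEP) = 405.0 / (10.7 − 5) = 405.0/5.7 = 71.053 mL/cmH2O.
τ = R × C = 21.087 × 0.07105 L/cmH2O = 1.498 s.
Fraction remaining = e^(−Te/τ) = e^(−3.17/1.498) = 0.1205.
Trapped volume = 405.0 × 0.1205 = 48.803 mL.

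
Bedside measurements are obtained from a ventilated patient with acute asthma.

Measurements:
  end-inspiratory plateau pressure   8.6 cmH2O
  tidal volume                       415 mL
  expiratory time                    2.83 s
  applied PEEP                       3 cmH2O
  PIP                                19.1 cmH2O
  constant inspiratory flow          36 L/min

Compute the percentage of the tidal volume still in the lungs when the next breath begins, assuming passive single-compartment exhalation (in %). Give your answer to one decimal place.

Flow: 36 L/min ÷ 60 = 0.6 L/s.
R = (PIP − Pplat)/V̇ = (19.1 − 8.6) / 0.6 = 10.5/0.6 = 17.5 cmH2O·s/L.
C = Vt/(Pplat − PEEP) = 415.0 / (8.6 − 3) = 415.0/5.6 = 74.107 mL/cmH2O.
τ = R × C = 17.5 × 0.07411 L/cmH2O = 1.297 s.
Fraction remaining at end-expiration = e^(−Te/τ) = e^(−2.83/1.297) = 0.1128 → 11.28%.

11.3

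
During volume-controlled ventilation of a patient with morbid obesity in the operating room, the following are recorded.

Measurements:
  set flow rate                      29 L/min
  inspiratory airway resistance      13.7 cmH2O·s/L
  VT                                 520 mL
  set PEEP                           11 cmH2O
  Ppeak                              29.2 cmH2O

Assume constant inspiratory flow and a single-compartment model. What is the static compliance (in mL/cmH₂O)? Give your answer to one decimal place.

44.9

Flow: 29 L/min ÷ 60 = 0.4833 L/s.
Equation of motion (constant flow): PIP = Vt/C + R·V̇ + PEEP.
Vt/C = PIP − R·V̇ − PEEP = 29.2 − 13.7×0.4833 − 11 = 29.2 − 6.621 − 11 = 11.579 cmH2O.
C = Vt / 11.579 = 520 / 11.579 = 44.909 mL/cmH2O.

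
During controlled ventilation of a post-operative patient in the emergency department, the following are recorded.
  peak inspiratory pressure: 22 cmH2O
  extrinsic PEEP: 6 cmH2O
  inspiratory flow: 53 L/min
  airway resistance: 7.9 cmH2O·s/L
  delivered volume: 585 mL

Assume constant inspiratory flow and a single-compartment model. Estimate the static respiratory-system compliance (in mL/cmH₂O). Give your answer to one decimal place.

64.8

Flow: 53 L/min ÷ 60 = 0.8833 L/s.
Equation of motion (constant flow): PIP = Vt/C + R·V̇ + PEEP.
Vt/C = PIP − R·V̇ − PEEP = 22 − 7.9×0.8833 − 6 = 22 − 6.978 − 6 = 9.022 cmH2O.
C = Vt / 9.022 = 585 / 9.022 = 64.841 mL/cmH2O.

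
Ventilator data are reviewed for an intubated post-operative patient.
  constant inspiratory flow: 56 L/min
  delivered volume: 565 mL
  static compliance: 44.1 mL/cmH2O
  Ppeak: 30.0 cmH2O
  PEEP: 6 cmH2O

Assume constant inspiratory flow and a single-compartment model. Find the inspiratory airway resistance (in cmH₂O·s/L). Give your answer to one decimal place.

Flow: 56 L/min ÷ 60 = 0.9333 L/s.
Equation of motion (constant flow): PIP = Vt/C + R·V̇ + PEEP.
R·V̇ = PIP − Vt/C − PEEP = 30.0 − 565/44.1 − 6 = 30.0 − 12.812 − 6 = 11.188 cmH2O.
R = 11.188 / 0.9333 = 11.988 cmH2O·s/L.

12.0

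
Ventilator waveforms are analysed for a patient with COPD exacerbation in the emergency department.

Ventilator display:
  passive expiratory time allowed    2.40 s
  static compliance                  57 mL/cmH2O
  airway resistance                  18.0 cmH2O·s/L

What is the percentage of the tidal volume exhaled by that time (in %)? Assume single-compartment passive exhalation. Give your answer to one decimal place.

90.4

τ = R × C = 18.0 × 57 mL/cmH2O = 18.0 × 0.057 L/cmH2O = 1.026 s.
Passive exhalation: V(t)/V₀ = e^(−t/τ) = e^(−2.40/1.026) = 0.09641.
Fraction exhaled = 1 − 0.09641 = 0.9036 → 90.36%.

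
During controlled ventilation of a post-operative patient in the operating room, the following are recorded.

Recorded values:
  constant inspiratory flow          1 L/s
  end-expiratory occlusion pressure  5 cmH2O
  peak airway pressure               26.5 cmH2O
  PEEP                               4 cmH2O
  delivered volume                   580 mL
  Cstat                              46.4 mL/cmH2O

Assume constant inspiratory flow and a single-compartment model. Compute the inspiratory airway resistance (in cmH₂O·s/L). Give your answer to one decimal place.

Total PEEP = 5 cmH2O (set 4 + intrinsic 1); this is the baseline alveolar pressure.
Equation of motion (constant flow): PIP = Vt/C + R·V̇ + PEEP.
R·V̇ = PIP − Vt/C − PEEP = 26.5 − 580/46.4 − 5 = 26.5 − 12.5 − 5 = 9.0 cmH2O.
R = 9.0 / 1 = 9.0 cmH2O·s/L.

9.0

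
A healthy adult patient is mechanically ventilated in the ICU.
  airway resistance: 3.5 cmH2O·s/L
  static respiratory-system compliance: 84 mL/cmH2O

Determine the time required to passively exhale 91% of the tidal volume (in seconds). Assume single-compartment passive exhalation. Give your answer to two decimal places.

0.71

τ = R × C = 3.5 × 84 mL/cmH2O = 3.5 × 0.084 L/cmH2O = 0.294 s.
Exhaled fraction f = 1 − e^(−t/τ) → t = −τ·ln(1 − f) = −0.294·ln(0.09) = 0.7079 s.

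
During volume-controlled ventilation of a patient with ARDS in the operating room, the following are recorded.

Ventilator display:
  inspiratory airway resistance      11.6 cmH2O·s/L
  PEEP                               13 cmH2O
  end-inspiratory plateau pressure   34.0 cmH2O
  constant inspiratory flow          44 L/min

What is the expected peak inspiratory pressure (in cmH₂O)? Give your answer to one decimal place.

42.5

Flow: 44 L/min ÷ 60 = 0.7333 L/s.
PIP = Pplat + Raw × flow = 34.0 + 11.6 × 0.7333 = 34.0 + 8.506 = 42.506 cmH2O.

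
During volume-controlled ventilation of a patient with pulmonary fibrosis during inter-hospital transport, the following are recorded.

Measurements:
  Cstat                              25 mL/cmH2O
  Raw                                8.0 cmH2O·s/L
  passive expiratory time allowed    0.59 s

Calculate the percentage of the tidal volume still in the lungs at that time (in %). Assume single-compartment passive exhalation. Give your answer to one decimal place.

5.2

τ = R × C = 8.0 × 25 mL/cmH2O = 8.0 × 0.025 L/cmH2O = 0.2 s.
Passive exhalation: V(t)/V₀ = e^(−t/τ) = e^(−0.59/0.2) = 0.05234.
Fraction remaining = 0.05234 → 5.234%.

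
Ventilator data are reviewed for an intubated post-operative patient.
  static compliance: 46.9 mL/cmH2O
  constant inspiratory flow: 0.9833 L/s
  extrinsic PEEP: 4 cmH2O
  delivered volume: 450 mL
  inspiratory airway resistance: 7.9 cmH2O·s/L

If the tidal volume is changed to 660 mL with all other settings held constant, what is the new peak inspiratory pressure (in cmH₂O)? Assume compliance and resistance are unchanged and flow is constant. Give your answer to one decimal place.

PIP = Vt/C + R·V̇ + PEEP (constant-flow equation of motion).
Only the elastic term changes: ΔPIP = ΔVt / C = (660 − 450) / 46.9 = 4.478 cmH2O.
Original PIP = 450/46.9 + 7.9×0.9833 + 4 = 21.363 cmH2O; new PIP = 21.363 + (4.478) = 25.841 cmH2O.

25.8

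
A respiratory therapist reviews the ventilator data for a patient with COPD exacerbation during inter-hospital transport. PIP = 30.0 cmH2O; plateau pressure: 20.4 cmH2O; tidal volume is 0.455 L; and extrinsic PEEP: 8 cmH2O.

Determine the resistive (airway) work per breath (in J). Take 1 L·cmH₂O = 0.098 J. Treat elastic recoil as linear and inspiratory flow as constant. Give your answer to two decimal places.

0.43

With constant inspiratory flow the resistive pressure is constant at PIP − Pplat = 30.0 − 20.4 = 9.6 cmH2O, so resistive work = 9.6 × 0.455 = 4.368 L·cmH2O.
× 0.098 J/(L·cmH2O) → 0.4281 J.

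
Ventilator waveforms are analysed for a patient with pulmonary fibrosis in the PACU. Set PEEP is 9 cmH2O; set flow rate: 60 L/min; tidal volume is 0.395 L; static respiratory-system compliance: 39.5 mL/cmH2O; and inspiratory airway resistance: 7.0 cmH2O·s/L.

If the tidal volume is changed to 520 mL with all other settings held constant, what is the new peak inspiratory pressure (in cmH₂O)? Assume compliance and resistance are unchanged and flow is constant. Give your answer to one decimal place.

29.2

Flow: 60 L/min ÷ 60 = 1 L/s.
PIP = Vt/C + R·V̇ + PEEP (constant-flow equation of motion).
Only the elastic term changes: ΔPIP = ΔVt / C = (520 − 395) / 39.5 = 3.165 cmH2O.
Original PIP = 395/39.5 + 7.0×1 + 9 = 26.0 cmH2O; new PIP = 26.0 + (3.165) = 29.165 cmH2O.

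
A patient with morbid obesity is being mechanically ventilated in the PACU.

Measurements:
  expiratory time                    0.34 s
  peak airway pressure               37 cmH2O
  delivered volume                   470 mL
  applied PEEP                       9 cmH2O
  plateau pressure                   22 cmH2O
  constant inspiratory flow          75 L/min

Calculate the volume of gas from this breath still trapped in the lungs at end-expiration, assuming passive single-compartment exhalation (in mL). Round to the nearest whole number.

Flow: 75 L/min ÷ 60 = 1.25 L/s.
R = (PIP − Pplat)/V̇ = (37 − 22) / 1.25 = 15.0/1.25 = 12.0 cmH2O·s/L.
C = Vt/(Pplat − PEEP) = 470.0 / (22 − 9) = 470.0/13.0 = 36.154 mL/cmH2O.
τ = R × C = 12.0 × 0.03615 L/cmH2O = 0.4338 s.
Fraction remaining = e^(−Te/τ) = e^(−0.34/0.4338) = 0.4567.
Trapped volume = 470.0 × 0.4567 = 214.65 mL.

215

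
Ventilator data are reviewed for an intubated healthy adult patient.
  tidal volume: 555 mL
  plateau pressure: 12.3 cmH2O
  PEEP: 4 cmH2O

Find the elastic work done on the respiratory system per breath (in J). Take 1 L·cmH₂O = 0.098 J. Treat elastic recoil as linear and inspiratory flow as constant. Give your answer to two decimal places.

0.23

Elastic work ≈ ½ × (Pplat − PEEP) × Vt = 0.5 × (12.3 − 4) × 0.555 L = 0.5 × 8.3 × 0.555 = 2.303 L·cmH2O.
× 0.098 J/(L·cmH2O) → 0.2257 J.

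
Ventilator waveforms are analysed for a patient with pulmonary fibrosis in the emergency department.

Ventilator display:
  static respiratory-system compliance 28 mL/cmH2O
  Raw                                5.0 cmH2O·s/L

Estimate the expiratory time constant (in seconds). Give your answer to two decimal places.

0.14

τ = R × C = 5.0 × 28 mL/cmH2O = 5.0 × 0.028 L/cmH2O = 0.14 s.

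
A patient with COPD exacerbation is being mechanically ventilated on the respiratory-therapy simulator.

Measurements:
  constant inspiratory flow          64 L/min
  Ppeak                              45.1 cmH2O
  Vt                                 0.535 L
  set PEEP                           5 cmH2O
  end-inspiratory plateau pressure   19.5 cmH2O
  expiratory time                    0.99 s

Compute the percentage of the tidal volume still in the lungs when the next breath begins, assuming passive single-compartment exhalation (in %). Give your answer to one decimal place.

Flow: 64 L/min ÷ 60 = 1.0667 L/s.
R = (PIP − Pplat)/V̇ = (45.1 − 19.5) / 1.0667 = 25.6/1.0667 = 23.999 cmH2O·s/L.
C = Vt/(Pplat − PEEP) = 535.0 / (19.5 − 5) = 535.0/14.5 = 36.897 mL/cmH2O.
τ = R × C = 23.999 × 0.0369 L/cmH2O = 0.8856 s.
Fraction remaining at end-expiration = e^(−Te/τ) = e^(−0.99/0.8856) = 0.327 → 32.7%.

32.7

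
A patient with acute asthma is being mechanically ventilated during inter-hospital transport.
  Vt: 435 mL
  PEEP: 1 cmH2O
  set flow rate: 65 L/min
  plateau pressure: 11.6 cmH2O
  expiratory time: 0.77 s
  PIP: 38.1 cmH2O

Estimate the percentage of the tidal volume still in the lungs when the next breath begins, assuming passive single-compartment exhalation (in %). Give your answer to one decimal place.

Flow: 65 L/min ÷ 60 = 1.0833 L/s.
R = (PIP − Pplat)/V̇ = (38.1 − 11.6) / 1.0833 = 26.5/1.0833 = 24.462 cmH2O·s/L.
C = Vt/(Pplat − PEEP) = 435.0 / (11.6 − 1) = 435.0/10.6 = 41.038 mL/cmH2O.
τ = R × C = 24.462 × 0.04104 L/cmH2O = 1.004 s.
Fraction remaining at end-expiration = e^(−Te/τ) = e^(−0.77/1.004) = 0.4644 → 46.44%.

46.4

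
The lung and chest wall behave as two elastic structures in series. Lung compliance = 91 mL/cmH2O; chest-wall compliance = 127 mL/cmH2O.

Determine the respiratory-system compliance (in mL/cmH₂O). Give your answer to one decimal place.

Lung and chest wall are elastances in series: 1/Crs = 1/CL + 1/Ccw.
1/Crs = 1/91 + 1/127 = 0.01886.
Crs = 53.022 mL/cmH2O.

53.0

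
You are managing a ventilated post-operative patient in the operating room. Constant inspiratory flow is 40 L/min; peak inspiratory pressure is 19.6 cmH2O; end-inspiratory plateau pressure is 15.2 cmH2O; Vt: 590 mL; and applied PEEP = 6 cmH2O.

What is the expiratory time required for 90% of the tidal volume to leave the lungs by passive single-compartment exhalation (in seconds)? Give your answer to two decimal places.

0.97

Flow: 40 L/min ÷ 60 = 0.6667 L/s.
R = (PIP − Pplat)/V̇ = (19.6 − 15.2) / 0.6667 = 4.4/0.6667 = 6.6 cmH2O·s/L.
C = Vt/(Pplat − PEEP) = 590.0 / (15.2 − 6) = 590.0/9.2 = 64.13 mL/cmH2O.
τ = R × C = 6.6 × 0.06413 L/cmH2O = 0.4233 s.
t = −τ·ln(1 − 0.90) = −0.4233·ln(0.1) = 0.9747 s.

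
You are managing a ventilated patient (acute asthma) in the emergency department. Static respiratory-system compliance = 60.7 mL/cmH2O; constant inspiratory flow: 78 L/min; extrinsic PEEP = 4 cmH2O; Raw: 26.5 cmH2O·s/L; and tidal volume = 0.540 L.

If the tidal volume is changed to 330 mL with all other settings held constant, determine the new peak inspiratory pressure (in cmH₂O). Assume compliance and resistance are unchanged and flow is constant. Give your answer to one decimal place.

43.9

Flow: 78 L/min ÷ 60 = 1.3 L/s.
PIP = Vt/C + R·V̇ + PEEP (constant-flow equation of motion).
Only the elastic term changes: ΔPIP = ΔVt / C = (330 − 540) / 60.7 = -3.46 cmH2O.
Original PIP = 540/60.7 + 26.5×1.3 + 4 = 47.346 cmH2O; new PIP = 47.346 + (-3.46) = 43.886 cmH2O.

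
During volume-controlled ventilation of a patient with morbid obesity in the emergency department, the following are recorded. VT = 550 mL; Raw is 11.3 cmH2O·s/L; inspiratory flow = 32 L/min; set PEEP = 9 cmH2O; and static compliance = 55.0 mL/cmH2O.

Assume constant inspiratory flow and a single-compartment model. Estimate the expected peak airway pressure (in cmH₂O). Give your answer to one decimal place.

Flow: 32 L/min ÷ 60 = 0.5333 L/s.
Equation of motion (constant flow): PIP = Vt/C + R·V̇ + PEEP.
PIP = 550/55.0 + 11.3×0.5333 + 9 = 10.0 + 6.026 + 9 = 25.026 cmH2O.

25.0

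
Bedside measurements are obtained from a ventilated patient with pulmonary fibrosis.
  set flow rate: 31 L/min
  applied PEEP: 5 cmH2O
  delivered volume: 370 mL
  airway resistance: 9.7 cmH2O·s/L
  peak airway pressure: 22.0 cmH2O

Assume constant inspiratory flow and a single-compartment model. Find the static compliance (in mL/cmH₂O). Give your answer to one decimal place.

30.9

Flow: 31 L/min ÷ 60 = 0.5167 L/s.
Equation of motion (constant flow): PIP = Vt/C + R·V̇ + PEEP.
Vt/C = PIP − R·V̇ − PEEP = 22.0 − 9.7×0.5167 − 5 = 22.0 − 5.012 − 5 = 11.988 cmH2O.
C = Vt / 11.988 = 370 / 11.988 = 30.864 mL/cmH2O.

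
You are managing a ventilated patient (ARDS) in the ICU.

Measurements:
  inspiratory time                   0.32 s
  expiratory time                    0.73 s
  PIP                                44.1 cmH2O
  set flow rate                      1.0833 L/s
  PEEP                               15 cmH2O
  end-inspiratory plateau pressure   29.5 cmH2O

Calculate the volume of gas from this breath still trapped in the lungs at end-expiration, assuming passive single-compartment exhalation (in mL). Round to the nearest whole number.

Vt = flow × Ti = 1.0833 L/s × 0.32 s × 1000 mL/L = 346.66 mL.
R = (PIP − Pplat)/V̇ = (44.1 − 29.5) / 1.0833 = 14.6/1.0833 = 13.477 cmH2O·s/L.
C = Vt/(Pplat − PEEP) = 346.66 / (29.5 − 15) = 346.66/14.5 = 23.908 mL/cmH2O.
τ = R × C = 13.477 × 0.02391 L/cmH2O = 0.3222 s.
Fraction remaining = e^(−Te/τ) = e^(−0.73/0.3222) = 0.1038.
Trapped volume = 346.66 × 0.1038 = 35.983 mL.

36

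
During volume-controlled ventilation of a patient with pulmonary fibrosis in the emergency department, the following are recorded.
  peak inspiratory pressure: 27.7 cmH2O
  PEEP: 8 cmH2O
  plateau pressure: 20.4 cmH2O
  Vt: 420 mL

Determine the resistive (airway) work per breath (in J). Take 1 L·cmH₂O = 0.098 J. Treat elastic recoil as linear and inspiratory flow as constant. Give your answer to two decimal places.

0.30

With constant inspiratory flow the resistive pressure is constant at PIP − Pplat = 27.7 − 20.4 = 7.3 cmH2O, so resistive work = 7.3 × 0.420 = 3.066 L·cmH2O.
× 0.098 J/(L·cmH2O) → 0.3005 J.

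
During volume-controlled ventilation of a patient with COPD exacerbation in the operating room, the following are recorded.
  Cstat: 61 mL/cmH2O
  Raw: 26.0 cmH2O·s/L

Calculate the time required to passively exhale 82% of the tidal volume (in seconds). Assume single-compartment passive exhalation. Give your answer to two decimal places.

τ = R × C = 26.0 × 61 mL/cmH2O = 26.0 × 0.061 L/cmH2O = 1.586 s.
Exhaled fraction f = 1 − e^(−t/τ) → t = −τ·ln(1 − f) = −1.586·ln(0.18) = 2.72 s.

2.72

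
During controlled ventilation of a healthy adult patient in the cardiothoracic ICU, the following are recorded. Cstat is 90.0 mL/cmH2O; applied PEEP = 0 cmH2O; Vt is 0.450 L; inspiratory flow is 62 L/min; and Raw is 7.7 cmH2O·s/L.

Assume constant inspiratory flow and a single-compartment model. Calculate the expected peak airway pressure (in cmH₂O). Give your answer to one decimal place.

13.0

Flow: 62 L/min ÷ 60 = 1.0333 L/s.
Equation of motion (constant flow): PIP = Vt/C + R·V̇ + PEEP.
PIP = 450/90.0 + 7.7×1.0333 + 0 = 5.0 + 7.956 + 0 = 12.956 cmH2O.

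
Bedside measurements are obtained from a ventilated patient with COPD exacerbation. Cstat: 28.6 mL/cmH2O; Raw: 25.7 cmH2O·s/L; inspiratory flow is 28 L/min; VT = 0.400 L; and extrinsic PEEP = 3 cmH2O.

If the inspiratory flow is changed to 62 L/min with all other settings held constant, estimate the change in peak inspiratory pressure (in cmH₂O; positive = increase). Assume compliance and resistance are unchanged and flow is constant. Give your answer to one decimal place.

Flow: 28 L/min ÷ 60 = 0.4667 L/s.
New flow: 62 L/min ÷ 60 = 1.0333 L/s.
PIP = Vt/C + R·V̇ + PEEP (constant-flow equation of motion).
Only the resistive term changes: ΔPIP = R × ΔV̇ = 25.7 × (1.0333 − 0.4667) = 25.7 × 0.5666 = 14.562 cmH2O.

14.6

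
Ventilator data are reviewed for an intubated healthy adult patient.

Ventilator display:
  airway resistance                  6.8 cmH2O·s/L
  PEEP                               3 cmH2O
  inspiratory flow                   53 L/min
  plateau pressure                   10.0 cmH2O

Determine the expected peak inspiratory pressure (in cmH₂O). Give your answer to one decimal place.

16.0

Flow: 53 L/min ÷ 60 = 0.8833 L/s.
PIP = Pplat + Raw × flow = 10.0 + 6.8 × 0.8833 = 10.0 + 6.006 = 16.006 cmH2O.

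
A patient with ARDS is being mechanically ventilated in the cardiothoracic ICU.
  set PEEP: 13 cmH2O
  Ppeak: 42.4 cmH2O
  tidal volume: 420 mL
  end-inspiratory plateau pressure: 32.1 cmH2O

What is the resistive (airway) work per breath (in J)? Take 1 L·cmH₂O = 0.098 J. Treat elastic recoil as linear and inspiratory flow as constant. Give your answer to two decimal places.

With constant inspiratory flow the resistive pressure is constant at PIP − Pplat = 42.4 − 32.1 = 10.3 cmH2O, so resistive work = 10.3 × 0.420 = 4.326 L·cmH2O.
× 0.098 J/(L·cmH2O) → 0.4239 J.

0.42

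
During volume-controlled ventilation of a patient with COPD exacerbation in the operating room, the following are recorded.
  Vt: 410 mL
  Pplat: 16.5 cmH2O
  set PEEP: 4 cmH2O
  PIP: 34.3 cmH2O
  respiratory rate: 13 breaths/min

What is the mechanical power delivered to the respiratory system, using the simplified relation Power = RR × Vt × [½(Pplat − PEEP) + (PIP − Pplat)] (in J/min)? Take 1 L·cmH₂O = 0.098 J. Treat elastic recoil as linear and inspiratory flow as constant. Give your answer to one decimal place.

Per-breath work = Vt × [½(Pplat−PEEP) + (PIP−Pplat)] = 0.410 × [0.5×12.5 + 17.8] = 0.410 × 24.05 = 9.861 L·cmH2O.
Power = 13 × 9.861 = 128.19 L·cmH2O/min.
× 0.098 J/(L·cmH2O) → 12.563 J/min.

12.6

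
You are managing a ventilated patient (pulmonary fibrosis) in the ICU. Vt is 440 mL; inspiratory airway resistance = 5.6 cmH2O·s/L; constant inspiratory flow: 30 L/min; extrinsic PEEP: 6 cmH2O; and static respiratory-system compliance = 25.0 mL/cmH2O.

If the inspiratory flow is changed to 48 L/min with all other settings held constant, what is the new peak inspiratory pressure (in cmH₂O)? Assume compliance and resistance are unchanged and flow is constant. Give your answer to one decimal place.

28.1

Flow: 30 L/min ÷ 60 = 0.5 L/s.
New flow: 48 L/min ÷ 60 = 0.8 L/s.
PIP = Vt/C + R·V̇ + PEEP (constant-flow equation of motion).
Only the resistive term changes: ΔPIP = R × ΔV̇ = 5.6 × (0.8 − 0.5) = 5.6 × 0.3 = 1.68 cmH2O.
Original PIP = 440/25.0 + 5.6×0.5 + 6 = 26.4 cmH2O; new PIP = 26.4 + (1.68) = 28.08 cmH2O.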